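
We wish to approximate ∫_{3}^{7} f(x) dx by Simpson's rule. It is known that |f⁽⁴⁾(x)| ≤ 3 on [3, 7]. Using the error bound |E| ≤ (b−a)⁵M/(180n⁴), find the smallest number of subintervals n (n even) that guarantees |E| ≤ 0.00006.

24

Need 3072/(180n⁴) ≤ 0.00006.
n⁴ ≥ 3072/(180·0.00006) = 284444 ⇒ n ≥ 23.0940, so the smallest even n is 24. (n must be even for Simpson's rule.)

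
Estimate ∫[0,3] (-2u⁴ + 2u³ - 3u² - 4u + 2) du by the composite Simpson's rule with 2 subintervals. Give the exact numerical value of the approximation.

-99.75

h = (3 − 0)/2 = 1.5.
Nodes u₀,…,u₂ = 0, 1.5, 3.
f(u) = -2u⁴ + 2u³ - 3u² - 4u + 2: f₀=2, f₁=-14.125, f₂=-145.
(h/3)·[f₀ + 4f₁ + f₂] = 0.5·(-199.5) = -99.75.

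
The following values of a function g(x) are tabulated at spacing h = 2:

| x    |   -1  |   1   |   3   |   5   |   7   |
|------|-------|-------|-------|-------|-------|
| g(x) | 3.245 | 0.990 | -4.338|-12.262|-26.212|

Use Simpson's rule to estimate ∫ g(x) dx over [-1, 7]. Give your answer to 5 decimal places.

-51.15400

h = 2, n = 4.
(h/3)·[y₀ + 4y₁ + 2y₂ + 4y₃ + y₄] = 0.666667·(-76.731) = -51.15400.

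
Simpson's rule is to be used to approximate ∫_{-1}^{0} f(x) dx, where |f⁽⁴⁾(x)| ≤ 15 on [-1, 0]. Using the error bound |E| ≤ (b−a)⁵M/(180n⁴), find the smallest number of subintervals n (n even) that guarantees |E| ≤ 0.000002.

Need 15/(180n⁴) ≤ 0.000002.
n⁴ ≥ 15/(180·0.000002) = 41666.7 ⇒ n ≥ 14.2872, so the smallest even n is 16. (n must be even for Simpson's rule.)

16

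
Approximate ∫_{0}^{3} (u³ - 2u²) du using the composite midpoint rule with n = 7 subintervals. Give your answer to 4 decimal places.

2.1352

h = (3 − 0)/7 = 0.428571.
Midpoints m₁,…,m₇ = 0.214286, 0.642857, 1.071429, 1.5, 1.928571, 2.357143, 2.785714.
f(m₁)=-0.081997, f(m₂)=-0.560860, f(m₃)=-1.065962, f(m₄)=-1.125, f(m₅)=-0.265671, f(m₆)=1.984329, f(m₇)=6.097303.
h·[f(m₁) + f(m₂) + f(m₃) + f(m₄) + f(m₅) + f(m₆) + f(m₇)] = 0.428571·(4.982143) = 2.1352.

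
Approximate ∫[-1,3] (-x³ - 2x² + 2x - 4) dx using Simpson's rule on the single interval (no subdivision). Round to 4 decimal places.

S = (b−a)/6 · [f(-1) + 4f(1) + f(3)] = 0.666667·[(-7) + 4·(-5) + (-43)] = -46.6667.

-46.6667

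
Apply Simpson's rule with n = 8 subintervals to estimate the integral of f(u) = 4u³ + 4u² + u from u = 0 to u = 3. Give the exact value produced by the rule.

h = (3 − 0)/8 = 0.375.
Nodes u₀,…,u₈ = 0, 0.375, 0.75, 1.125, 1.5, 1.875, 2.25, 2.625, 3.
f(u) = 4u³ + 4u² + u: f₀=0, f₁=1.1484375, f₂=4.6875, f₃=11.8828125, f₄=24, f₅=42.3046875, f₆=68.0625, f₇=102.5390625, f₈=147.
(h/3)·[f₀ + 4f₁ + 2f₂ + 4f₃ + 2f₄ + 4f₅ + 2f₆ + 4f₇ + f₈] = 0.125·(972) = 121.5.

121.5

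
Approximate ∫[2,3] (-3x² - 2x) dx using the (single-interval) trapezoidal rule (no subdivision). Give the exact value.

-24.5

T = (b−a)/2 · [f(2) + f(3)] = 0.5·[(-16) + (-33)] = -24.5.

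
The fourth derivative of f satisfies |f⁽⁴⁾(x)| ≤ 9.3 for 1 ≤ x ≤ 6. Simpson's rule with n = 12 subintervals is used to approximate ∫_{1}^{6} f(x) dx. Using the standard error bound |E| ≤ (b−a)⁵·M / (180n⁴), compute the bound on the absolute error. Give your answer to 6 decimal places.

0.007786

|E| ≤ (5)⁵·9.3 / (180·12⁴) = 29062.5/3732480 = 0.007786.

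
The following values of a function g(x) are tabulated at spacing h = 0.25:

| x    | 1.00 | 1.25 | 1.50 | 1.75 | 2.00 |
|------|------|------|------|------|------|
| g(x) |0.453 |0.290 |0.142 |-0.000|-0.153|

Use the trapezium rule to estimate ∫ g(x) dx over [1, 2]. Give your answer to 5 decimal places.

0.14550

h = 0.25, n = 4.
(h/2)·[y₀ + 2y₁ + 2y₂ + 2y₃ + y₄] = 0.125·(1.164) = 0.14550.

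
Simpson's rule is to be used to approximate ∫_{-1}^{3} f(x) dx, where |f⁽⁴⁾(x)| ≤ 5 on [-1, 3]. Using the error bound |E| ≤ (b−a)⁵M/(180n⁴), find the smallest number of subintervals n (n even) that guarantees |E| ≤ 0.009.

8

Need 5120/(180n⁴) ≤ 0.009.
n⁴ ≥ 5120/(180·0.009) = 3160.49 ⇒ n ≥ 7.4979, so the smallest even n is 8. (n must be even for Simpson's rule.)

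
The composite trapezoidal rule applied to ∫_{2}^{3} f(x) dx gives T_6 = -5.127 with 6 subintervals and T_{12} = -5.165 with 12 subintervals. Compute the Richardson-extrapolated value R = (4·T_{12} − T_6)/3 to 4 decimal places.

-5.1777

R = (4·T_{12} − T_6) / 3 = (4·(-5.165) − (-5.127))/3 = (-15.533)/3 = -5.1777.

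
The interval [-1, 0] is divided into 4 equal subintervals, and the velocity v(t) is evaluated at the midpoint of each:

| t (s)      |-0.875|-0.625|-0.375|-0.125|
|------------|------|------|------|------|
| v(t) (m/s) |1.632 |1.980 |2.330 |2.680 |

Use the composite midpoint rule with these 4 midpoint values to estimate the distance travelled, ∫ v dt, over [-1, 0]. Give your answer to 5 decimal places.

2.15550

h = 0.25, n = 4.
h·[y(m₁) + y(m₂) + y(m₃) + y(m₄)] = 0.25·(8.622) = 2.15550.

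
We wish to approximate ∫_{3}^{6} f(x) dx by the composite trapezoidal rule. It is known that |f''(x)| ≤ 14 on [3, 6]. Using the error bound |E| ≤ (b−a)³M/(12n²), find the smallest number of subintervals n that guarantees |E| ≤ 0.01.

Need 378/(12n²) ≤ 0.01.
n² ≥ 378/(12·0.01) = 3150 ⇒ n ≥ 56.1249, so the smallest n is 57.

57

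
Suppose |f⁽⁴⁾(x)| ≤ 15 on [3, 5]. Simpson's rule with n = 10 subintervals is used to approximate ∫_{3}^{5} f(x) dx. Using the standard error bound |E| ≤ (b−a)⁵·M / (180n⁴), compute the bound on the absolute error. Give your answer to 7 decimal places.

0.0002667

|E| ≤ (2)⁵·15 / (180·10⁴) = 480/1800000 = 0.0002667.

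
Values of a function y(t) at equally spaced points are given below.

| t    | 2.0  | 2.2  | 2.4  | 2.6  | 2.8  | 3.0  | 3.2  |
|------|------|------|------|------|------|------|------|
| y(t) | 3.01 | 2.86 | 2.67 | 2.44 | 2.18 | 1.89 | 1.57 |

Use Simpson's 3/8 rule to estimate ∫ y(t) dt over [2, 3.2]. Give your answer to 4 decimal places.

2.8695

h = 0.2, n = 6.
(3h/8)·[y₀ + 3y₁ + 3y₂ + 2y₃ + 3y₄ + 3y₅ + y₆] = 0.075·(38.26) = 2.8695.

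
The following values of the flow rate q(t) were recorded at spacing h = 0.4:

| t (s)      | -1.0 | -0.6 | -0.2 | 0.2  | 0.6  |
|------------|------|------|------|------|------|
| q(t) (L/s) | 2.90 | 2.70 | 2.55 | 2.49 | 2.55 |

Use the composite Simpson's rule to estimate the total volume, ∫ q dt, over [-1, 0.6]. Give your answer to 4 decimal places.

4.1747

h = 0.4, n = 4.
(h/3)·[y₀ + 4y₁ + 2y₂ + 4y₃ + y₄] = 0.133333·(31.31) = 4.1747.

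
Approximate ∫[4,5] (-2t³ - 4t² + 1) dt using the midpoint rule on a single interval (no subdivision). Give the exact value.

M = (b−a)·f(4.5) = 1·(-262.25) = -262.25.

-262.25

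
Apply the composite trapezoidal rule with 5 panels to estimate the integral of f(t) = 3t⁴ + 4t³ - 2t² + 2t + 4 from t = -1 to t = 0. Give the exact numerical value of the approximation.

h = (0 − (-1))/5 = 0.2.
Nodes t₀,…,t₅ = -1, -0.8, -0.6, -0.4, -0.2, 0.
f(t) = 3t⁴ + 4t³ - 2t² + 2t + 4: f₀=-1, f₁=0.3008, f₂=1.6048, f₃=2.7008, f₄=3.4928, f₅=4.
(h/2)·[f₀ + 2f₁ + 2f₂ + 2f₃ + 2f₄ + f₅] = 0.1·(19.1984) = 1.91984.

1.91984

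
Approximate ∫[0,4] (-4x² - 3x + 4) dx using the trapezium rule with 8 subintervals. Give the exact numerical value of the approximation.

h = (4 − 0)/8 = 0.5.
Nodes x₀,…,x₈ = 0, 0.5, 1, 1.5, 2, 2.5, 3, 3.5, 4.
f(x) = -4x² - 3x + 4: f₀=4, f₁=1.5, f₂=-3, f₃=-9.5, f₄=-18, f₅=-28.5, f₆=-41, f₇=-55.5, f₈=-72.
(h/2)·[f₀ + 2f₁ + 2f₂ + 2f₃ + 2f₄ + 2f₅ + 2f₆ + 2f₇ + f₈] = 0.25·(-376) = -94.

-94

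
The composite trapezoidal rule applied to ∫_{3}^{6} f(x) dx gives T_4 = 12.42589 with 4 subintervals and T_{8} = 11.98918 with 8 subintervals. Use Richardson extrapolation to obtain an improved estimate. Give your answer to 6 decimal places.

11.843610

R = (4·T_{8} − T_4) / 3 = (4·11.98918 − 12.42589)/3 = (35.53083)/3 = 11.843610.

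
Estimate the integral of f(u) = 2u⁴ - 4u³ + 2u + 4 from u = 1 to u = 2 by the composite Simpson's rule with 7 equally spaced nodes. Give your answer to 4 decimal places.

4.4002

h = (2 − 1)/6 = 0.166667.
Nodes u₀,…,u₆ = 1, 1.166667, 1.333333, 1.5, 1.666667, 1.833333, 2.
f(u) = 2u⁴ - 4u³ + 2u + 4: f₀=4, f₁=3.686728, f₂=3.506173, f₃=3.625, f₄=4.246914, f₅=5.612654, f₆=8.
(h/3)·[f₀ + 4f₁ + 2f₂ + 4f₃ + 2f₄ + 4f₅ + f₆] = 0.055556·(79.203704) = 4.4002.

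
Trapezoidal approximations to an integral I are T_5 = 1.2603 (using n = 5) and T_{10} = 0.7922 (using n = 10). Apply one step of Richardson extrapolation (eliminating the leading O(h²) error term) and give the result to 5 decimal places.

0.63617

R = (4·T_{10} − T_5) / 3 = (4·0.7922 − 1.2603)/3 = (1.9085)/3 = 0.63617.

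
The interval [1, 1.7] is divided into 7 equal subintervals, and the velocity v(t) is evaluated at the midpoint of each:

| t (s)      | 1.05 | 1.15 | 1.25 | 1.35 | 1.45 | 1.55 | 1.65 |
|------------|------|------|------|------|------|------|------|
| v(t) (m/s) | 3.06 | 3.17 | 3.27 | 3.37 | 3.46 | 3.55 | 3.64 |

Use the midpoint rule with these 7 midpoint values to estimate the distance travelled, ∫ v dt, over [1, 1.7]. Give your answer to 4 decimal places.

h = 0.1, n = 7.
h·[y(m₁) + y(m₂) + y(m₃) + y(m₄) + y(m₅) + y(m₆) + y(m₇)] = 0.1·(23.52) = 2.3520.

2.3520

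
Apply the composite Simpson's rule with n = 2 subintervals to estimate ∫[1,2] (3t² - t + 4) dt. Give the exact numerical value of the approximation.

9.5

h = (2 − 1)/2 = 0.5.
Nodes t₀,…,t₂ = 1, 1.5, 2.
f(t) = 3t² - t + 4: f₀=6, f₁=9.25, f₂=14.
(h/3)·[f₀ + 4f₁ + f₂] = 0.166667·(57) = 9.5.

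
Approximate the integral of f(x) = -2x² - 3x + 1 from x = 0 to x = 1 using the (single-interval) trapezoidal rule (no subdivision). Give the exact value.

-1.5

T = (b−a)/2 · [f(0) + f(1)] = 0.5·[1 + (-4)] = -1.5.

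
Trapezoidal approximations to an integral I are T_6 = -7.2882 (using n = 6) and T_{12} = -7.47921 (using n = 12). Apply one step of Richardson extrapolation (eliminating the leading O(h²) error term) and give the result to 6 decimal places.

R = (4·T_{12} − T_6) / 3 = (4·(-7.47921) − (-7.2882))/3 = (-22.62864)/3 = -7.542880.

-7.542880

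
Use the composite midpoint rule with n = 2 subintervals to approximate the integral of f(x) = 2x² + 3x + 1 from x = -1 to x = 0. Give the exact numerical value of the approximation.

h = (0 − (-1))/2 = 0.5.
Midpoints m₁,…,m₂ = -0.75, -0.25.
f(m₁)=-0.125, f(m₂)=0.375.
h·[f(m₁) + f(m₂)] = 0.5·(0.25) = 0.125.

0.125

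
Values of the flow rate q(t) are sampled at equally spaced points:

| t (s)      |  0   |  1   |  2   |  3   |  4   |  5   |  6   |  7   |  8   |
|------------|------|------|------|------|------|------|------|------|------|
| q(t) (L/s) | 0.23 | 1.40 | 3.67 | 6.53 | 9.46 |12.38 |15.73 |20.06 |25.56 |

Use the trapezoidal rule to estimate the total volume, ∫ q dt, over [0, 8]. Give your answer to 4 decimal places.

h = 1, n = 8.
(h/2)·[y₀ + 2y₁ + 2y₂ + 2y₃ + 2y₄ + 2y₅ + 2y₆ + 2y₇ + y₈] = 0.5·(164.25) = 82.1250.

82.1250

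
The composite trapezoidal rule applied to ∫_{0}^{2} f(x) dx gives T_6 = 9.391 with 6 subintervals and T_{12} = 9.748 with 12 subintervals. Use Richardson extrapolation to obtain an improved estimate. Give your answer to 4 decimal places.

R = (4·T_{12} − T_6) / 3 = (4·9.748 − 9.391)/3 = (29.601)/3 = 9.8670.

9.8670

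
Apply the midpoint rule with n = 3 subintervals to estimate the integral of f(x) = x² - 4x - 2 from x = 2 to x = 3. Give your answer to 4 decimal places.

-5.6759

h = (3 − 2)/3 = 0.333333.
Midpoints m₁,…,m₃ = 2.166667, 2.5, 2.833333.
f(m₁)=-5.972222, f(m₂)=-5.75, f(m₃)=-5.305556.
h·[f(m₁) + f(m₂) + f(m₃)] = 0.333333·(-17.027778) = -5.6759.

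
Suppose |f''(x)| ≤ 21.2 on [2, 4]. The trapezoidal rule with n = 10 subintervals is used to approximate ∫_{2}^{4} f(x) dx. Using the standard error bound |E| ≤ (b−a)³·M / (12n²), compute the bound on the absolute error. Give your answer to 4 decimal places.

|E| ≤ (2)³·21.2 / (12·10²) = 169.6/1200 = 0.1413.

0.1413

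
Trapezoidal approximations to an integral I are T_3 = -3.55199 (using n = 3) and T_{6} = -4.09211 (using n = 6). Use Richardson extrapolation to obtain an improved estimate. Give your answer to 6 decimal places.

-4.272150

R = (4·T_{6} − T_3) / 3 = (4·(-4.09211) − (-3.55199))/3 = (-12.81645)/3 = -4.272150.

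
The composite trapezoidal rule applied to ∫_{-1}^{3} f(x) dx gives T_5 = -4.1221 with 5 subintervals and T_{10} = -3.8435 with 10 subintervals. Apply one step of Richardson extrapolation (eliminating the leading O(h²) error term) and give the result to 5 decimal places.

R = (4·T_{10} − T_5) / 3 = (4·(-3.8435) − (-4.1221))/3 = (-11.2519)/3 = -3.75063.

-3.75063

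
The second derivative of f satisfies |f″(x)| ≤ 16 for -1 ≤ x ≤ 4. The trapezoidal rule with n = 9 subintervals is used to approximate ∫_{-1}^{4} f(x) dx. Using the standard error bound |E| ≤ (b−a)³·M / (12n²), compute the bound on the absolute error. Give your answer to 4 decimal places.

|E| ≤ (5)³·16 / (12·9²) = 2000/972 = 2.0576.

2.0576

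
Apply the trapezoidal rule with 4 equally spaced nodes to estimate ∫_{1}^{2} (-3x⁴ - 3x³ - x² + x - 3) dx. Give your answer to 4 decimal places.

-34.7284

h = (2 − 1)/3 = 0.333333.
Nodes x₀,…,x₃ = 1, 1.333333, 1.666667, 2.
f(x) = -3x⁴ - 3x³ - x² + x - 3: f₀=-9, f₁=-20.037037, f₂=-41.148148, f₃=-77.
(h/2)·[f₀ + 2f₁ + 2f₂ + f₃] = 0.166667·(-208.370370) = -34.7284.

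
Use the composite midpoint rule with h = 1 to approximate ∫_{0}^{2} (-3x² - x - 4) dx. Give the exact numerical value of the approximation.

h = (2 − 0)/2 = 1.
Midpoints m₁,…,m₂ = 0.5, 1.5.
f(m₁)=-5.25, f(m₂)=-12.25.
h·[f(m₁) + f(m₂)] = 1·(-17.5) = -17.5.

-17.5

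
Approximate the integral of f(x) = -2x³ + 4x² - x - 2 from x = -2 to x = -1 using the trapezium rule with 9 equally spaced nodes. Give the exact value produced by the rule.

16.3671875

h = (-1 − (-2))/8 = 0.125.
Nodes x₀,…,x₈ = -2, -1.875, -1.75, -1.625, -1.5, -1.375, -1.25, -1.125, -1.
f(x) = -2x³ + 4x² - x - 2: f₀=32, f₁=27.12109375, f₂=22.71875, f₃=18.76953125, f₄=15.25, f₅=12.13671875, f₆=9.40625, f₇=7.03515625, f₈=5.
(h/2)·[f₀ + 2f₁ + 2f₂ + 2f₃ + 2f₄ + 2f₅ + 2f₆ + 2f₇ + f₈] = 0.0625·(261.875) = 16.3671875.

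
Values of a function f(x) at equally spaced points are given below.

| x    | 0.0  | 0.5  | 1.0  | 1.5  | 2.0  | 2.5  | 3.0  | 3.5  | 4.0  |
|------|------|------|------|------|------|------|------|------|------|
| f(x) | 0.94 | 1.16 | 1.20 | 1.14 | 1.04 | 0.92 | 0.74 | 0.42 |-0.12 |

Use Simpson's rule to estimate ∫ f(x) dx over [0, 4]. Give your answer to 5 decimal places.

3.55667

h = 0.5, n = 8.
(h/3)·[y₀ + 4y₁ + 2y₂ + 4y₃ + 2y₄ + 4y₅ + 2y₆ + 4y₇ + y₈] = 0.166667·(21.34) = 3.55667.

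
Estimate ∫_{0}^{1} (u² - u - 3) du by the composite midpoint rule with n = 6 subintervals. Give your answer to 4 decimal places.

-3.1690

h = (1 − 0)/6 = 0.166667.
Midpoints m₁,…,m₆ = 0.083333, 0.25, 0.416667, 0.583333, 0.75, 0.916667.
f(m₁)=-3.076389, f(m₂)=-3.1875, f(m₃)=-3.243056, f(m₄)=-3.243056, f(m₅)=-3.1875, f(m₆)=-3.076389.
h·[f(m₁) + f(m₂) + f(m₃) + f(m₄) + f(m₅) + f(m₆)] = 0.166667·(-19.013889) = -3.1690.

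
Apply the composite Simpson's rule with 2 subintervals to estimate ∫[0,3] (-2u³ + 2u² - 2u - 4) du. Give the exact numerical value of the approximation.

h = (3 − 0)/2 = 1.5.
Nodes u₀,…,u₂ = 0, 1.5, 3.
f(u) = -2u³ + 2u² - 2u - 4: f₀=-4, f₁=-9.25, f₂=-46.
(h/3)·[f₀ + 4f₁ + f₂] = 0.5·(-87) = -43.5.

-43.5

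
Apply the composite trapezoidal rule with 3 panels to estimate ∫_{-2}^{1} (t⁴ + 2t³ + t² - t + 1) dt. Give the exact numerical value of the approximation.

8.5

h = (1 − (-2))/3 = 1.
Nodes t₀,…,t₃ = -2, -1, 0, 1.
f(t) = t⁴ + 2t³ + t² - t + 1: f₀=7, f₁=2, f₂=1, f₃=4.
(h/2)·[f₀ + 2f₁ + 2f₂ + f₃] = 0.5·(17) = 8.5.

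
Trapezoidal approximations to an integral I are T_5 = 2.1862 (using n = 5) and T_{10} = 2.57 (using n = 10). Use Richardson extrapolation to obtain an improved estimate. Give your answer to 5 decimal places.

2.69793

R = (4·T_{10} − T_5) / 3 = (4·2.57 − 2.1862)/3 = (8.0938)/3 = 2.69793.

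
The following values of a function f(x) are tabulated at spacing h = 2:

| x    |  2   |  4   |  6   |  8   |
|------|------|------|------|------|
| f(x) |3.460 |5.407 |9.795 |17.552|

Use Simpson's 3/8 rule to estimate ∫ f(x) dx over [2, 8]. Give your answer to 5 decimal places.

49.96350

h = 2, n = 3.
(3h/8)·[y₀ + 3y₁ + 3y₂ + y₃] = 0.75·(66.618) = 49.96350.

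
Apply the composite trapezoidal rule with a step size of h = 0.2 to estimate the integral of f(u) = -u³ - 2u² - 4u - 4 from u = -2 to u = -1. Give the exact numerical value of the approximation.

1.1

h = (-1 − (-2))/5 = 0.2.
Nodes u₀,…,u₅ = -2, -1.8, -1.6, -1.4, -1.2, -1.
f(u) = -u³ - 2u² - 4u - 4: f₀=4, f₁=2.552, f₂=1.376, f₃=0.424, f₄=-0.352, f₅=-1.
(h/2)·[f₀ + 2f₁ + 2f₂ + 2f₃ + 2f₄ + f₅] = 0.1·(11) = 1.1.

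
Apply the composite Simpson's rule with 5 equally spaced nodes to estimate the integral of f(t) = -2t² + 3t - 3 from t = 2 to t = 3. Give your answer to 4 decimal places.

-8.1667

h = (3 − 2)/4 = 0.25.
Nodes t₀,…,t₄ = 2, 2.25, 2.5, 2.75, 3.
f(t) = -2t² + 3t - 3: f₀=-5, f₁=-6.375, f₂=-8, f₃=-9.875, f₄=-12.
(h/3)·[f₀ + 4f₁ + 2f₂ + 4f₃ + f₄] = 0.083333·(-98) = -8.1667.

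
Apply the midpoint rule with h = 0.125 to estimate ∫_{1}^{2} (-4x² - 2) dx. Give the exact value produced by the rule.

h = (2 − 1)/8 = 0.125.
Midpoints m₁,…,m₈ = 1.0625, 1.1875, 1.3125, 1.4375, 1.5625, 1.6875, 1.8125, 1.9375.
f(m₁)=-6.515625, f(m₂)=-7.640625, f(m₃)=-8.890625, f(m₄)=-10.265625, f(m₅)=-11.765625, f(m₆)=-13.390625, f(m₇)=-15.140625, f(m₈)=-17.015625.
h·[f(m₁) + f(m₂) + f(m₃) + f(m₄) + f(m₅) + f(m₆) + f(m₇) + f(m₈)] = 0.125·(-90.625) = -11.328125.

-11.328125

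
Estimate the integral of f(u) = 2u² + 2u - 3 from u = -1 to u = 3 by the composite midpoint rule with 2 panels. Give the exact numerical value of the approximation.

12

h = (3 − (-1))/2 = 2.
Midpoints m₁,…,m₂ = 0, 2.
f(m₁)=-3, f(m₂)=9.
h·[f(m₁) + f(m₂)] = 2·(6) = 12.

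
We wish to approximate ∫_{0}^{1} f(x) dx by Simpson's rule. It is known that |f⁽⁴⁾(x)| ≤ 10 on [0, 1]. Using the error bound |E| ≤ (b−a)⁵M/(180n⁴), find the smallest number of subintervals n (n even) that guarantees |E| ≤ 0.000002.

14

Need 10/(180n⁴) ≤ 0.000002.
n⁴ ≥ 10/(180·0.000002) = 27777.8 ⇒ n ≥ 12.9099, so the smallest even n is 14. (n must be even for Simpson's rule.)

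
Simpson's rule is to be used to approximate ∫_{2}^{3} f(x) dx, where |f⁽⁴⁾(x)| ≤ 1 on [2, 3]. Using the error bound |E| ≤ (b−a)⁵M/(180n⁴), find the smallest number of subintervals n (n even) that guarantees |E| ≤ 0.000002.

8

Need 1/(180n⁴) ≤ 0.000002.
n⁴ ≥ 1/(180·0.000002) = 2777.78 ⇒ n ≥ 7.2598, so the smallest even n is 8. (n must be even for Simpson's rule.)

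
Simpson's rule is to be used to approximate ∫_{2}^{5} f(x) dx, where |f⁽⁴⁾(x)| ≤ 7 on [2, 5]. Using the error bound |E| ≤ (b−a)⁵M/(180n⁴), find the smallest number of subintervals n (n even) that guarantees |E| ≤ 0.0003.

14

Need 1701/(180n⁴) ≤ 0.0003.
n⁴ ≥ 1701/(180·0.0003) = 31500 ⇒ n ≥ 13.3223, so the smallest even n is 14. (n must be even for Simpson's rule.)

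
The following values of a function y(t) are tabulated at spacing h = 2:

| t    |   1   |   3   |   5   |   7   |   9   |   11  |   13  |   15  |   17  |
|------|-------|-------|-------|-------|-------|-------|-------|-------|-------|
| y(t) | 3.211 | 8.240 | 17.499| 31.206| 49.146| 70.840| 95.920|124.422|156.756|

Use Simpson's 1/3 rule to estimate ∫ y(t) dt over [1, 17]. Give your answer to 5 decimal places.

949.28600

h = 2, n = 8.
(h/3)·[y₀ + 4y₁ + 2y₂ + 4y₃ + 2y₄ + 4y₅ + 2y₆ + 4y₇ + y₈] = 0.666667·(1423.929) = 949.28600.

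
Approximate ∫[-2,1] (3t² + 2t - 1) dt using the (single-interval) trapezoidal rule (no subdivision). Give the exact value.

16.5

T = (b−a)/2 · [f(-2) + f(1)] = 1.5·[7 + 4] = 16.5.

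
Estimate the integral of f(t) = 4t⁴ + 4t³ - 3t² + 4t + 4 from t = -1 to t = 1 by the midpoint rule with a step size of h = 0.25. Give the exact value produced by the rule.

h = (1 − (-1))/8 = 0.25.
Midpoints m₁,…,m₈ = -0.875, -0.625, -0.375, -0.125, 0.125, 0.375, 0.625, 0.875.
f(m₁)=-2.1318359375, f(m₂)=-0.0380859375, f(m₃)=1.9462890625, f(m₄)=3.4462890625, f(m₅)=4.4619140625, f(m₆)=5.3681640625, f(m₇)=6.9150390625, f(m₈)=10.2275390625.
h·[f(m₁) + f(m₂) + f(m₃) + f(m₄) + f(m₅) + f(m₆) + f(m₇) + f(m₈)] = 0.25·(30.1953125) = 7.548828125.

7.548828125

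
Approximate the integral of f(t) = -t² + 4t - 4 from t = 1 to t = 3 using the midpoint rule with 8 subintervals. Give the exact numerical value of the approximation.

h = (3 − 1)/8 = 0.25.
Midpoints m₁,…,m₈ = 1.125, 1.375, 1.625, 1.875, 2.125, 2.375, 2.625, 2.875.
f(m₁)=-0.765625, f(m₂)=-0.390625, f(m₃)=-0.140625, f(m₄)=-0.015625, f(m₅)=-0.015625, f(m₆)=-0.140625, f(m₇)=-0.390625, f(m₈)=-0.765625.
h·[f(m₁) + f(m₂) + f(m₃) + f(m₄) + f(m₅) + f(m₆) + f(m₇) + f(m₈)] = 0.25·(-2.625) = -0.65625.

-0.65625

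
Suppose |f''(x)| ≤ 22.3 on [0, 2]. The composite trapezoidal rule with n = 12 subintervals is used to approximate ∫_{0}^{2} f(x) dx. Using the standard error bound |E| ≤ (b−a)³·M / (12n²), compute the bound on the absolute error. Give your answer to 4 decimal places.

0.1032

|E| ≤ (2)³·22.3 / (12·12²) = 178.4/1728 = 0.1032.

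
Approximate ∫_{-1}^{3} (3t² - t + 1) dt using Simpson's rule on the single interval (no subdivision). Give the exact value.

28

S = (b−a)/6 · [f(-1) + 4f(1) + f(3)] = 0.666667·[5 + 4·3 + 25] = 28.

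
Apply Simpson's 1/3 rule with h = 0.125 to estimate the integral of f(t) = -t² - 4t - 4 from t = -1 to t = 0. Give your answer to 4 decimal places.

-2.3333

h = (0 − (-1))/8 = 0.125.
Nodes t₀,…,t₈ = -1, -0.875, -0.75, -0.625, -0.5, -0.375, -0.25, -0.125, 0.
f(t) = -t² - 4t - 4: f₀=-1, f₁=-1.265625, f₂=-1.5625, f₃=-1.890625, f₄=-2.25, f₅=-2.640625, f₆=-3.0625, f₇=-3.515625, f₈=-4.
(h/3)·[f₀ + 4f₁ + 2f₂ + 4f₃ + 2f₄ + 4f₅ + 2f₆ + 4f₇ + f₈] = 0.041667·(-56) = -2.3333.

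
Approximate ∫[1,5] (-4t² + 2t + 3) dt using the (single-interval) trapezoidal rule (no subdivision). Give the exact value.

T = (b−a)/2 · [f(1) + f(5)] = 2·[1 + (-87)] = -172.

-172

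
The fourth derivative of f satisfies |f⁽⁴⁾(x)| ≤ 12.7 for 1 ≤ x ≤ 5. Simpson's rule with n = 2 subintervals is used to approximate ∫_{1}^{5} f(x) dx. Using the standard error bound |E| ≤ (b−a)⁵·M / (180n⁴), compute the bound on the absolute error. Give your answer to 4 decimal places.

4.5156

|E| ≤ (4)⁵·12.7 / (180·2⁴) = 13004.8/2880 = 4.5156.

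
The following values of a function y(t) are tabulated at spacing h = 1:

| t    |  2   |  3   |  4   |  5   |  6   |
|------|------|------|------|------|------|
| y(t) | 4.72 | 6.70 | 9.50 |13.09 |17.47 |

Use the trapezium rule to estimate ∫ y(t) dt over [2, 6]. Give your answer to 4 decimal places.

40.3850

h = 1, n = 4.
(h/2)·[y₀ + 2y₁ + 2y₂ + 2y₃ + y₄] = 0.5·(80.77) = 40.3850.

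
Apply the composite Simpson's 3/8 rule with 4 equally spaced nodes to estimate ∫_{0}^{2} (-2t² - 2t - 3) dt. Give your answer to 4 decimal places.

-15.3333

h = (2 − 0)/3 = 0.666667.
Nodes t₀,…,t₃ = 0, 0.666667, 1.333333, 2.
f(t) = -2t² - 2t - 3: f₀=-3, f₁=-5.222222, f₂=-9.222222, f₃=-15.
(3h/8)·[f₀ + 3f₁ + 3f₂ + f₃] = 0.25·(-61.333333) = -15.3333.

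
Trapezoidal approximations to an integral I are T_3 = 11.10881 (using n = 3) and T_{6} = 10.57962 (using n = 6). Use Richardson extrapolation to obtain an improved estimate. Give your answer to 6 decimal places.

10.403223

R = (4·T_{6} − T_3) / 3 = (4·10.57962 − 11.10881)/3 = (31.20967)/3 = 10.403223.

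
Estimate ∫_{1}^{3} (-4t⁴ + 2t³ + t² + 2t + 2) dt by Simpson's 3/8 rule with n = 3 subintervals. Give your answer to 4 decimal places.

h = (3 − 1)/3 = 0.666667.
Nodes t₀,…,t₃ = 1, 1.666667, 2.333333, 3.
f(t) = -4t⁴ + 2t³ + t² + 2t + 2: f₀=3, f₁=-13.493827, f₂=-81.049383, f₃=-253.
(3h/8)·[f₀ + 3f₁ + 3f₂ + f₃] = 0.25·(-533.629630) = -133.4074.

-133.4074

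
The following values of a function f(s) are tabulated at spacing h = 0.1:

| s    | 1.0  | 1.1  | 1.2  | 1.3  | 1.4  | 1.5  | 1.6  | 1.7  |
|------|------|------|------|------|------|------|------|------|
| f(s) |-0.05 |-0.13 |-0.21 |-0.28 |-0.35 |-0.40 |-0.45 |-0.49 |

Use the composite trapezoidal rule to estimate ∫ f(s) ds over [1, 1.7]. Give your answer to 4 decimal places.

h = 0.1, n = 7.
(h/2)·[y₀ + 2y₁ + 2y₂ + 2y₃ + 2y₄ + 2y₅ + 2y₆ + y₇] = 0.05·(-4.18) = -0.2090.

-0.2090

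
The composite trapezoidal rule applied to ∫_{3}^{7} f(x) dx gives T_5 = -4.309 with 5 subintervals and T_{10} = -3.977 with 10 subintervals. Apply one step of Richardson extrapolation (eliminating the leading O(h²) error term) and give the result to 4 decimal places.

-3.8663

R = (4·T_{10} − T_5) / 3 = (4·(-3.977) − (-4.309))/3 = (-11.599)/3 = -3.8663.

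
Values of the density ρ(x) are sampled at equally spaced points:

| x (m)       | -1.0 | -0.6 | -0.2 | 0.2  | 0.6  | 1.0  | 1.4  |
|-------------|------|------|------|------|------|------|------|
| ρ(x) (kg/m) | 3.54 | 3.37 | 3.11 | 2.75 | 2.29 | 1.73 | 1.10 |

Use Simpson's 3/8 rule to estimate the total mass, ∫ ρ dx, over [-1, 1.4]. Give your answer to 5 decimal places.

h = 0.4, n = 6.
(3h/8)·[y₀ + 3y₁ + 3y₂ + 2y₃ + 3y₄ + 3y₅ + y₆] = 0.15·(41.64) = 6.24600.

6.24600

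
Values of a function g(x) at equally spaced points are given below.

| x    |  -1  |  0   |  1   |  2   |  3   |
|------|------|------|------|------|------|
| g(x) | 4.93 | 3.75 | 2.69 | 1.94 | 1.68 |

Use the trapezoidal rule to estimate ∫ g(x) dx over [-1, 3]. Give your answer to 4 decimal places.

11.6850

h = 1, n = 4.
(h/2)·[y₀ + 2y₁ + 2y₂ + 2y₃ + y₄] = 0.5·(23.37) = 11.6850.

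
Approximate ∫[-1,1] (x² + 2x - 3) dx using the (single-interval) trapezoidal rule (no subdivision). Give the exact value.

T = (b−a)/2 · [f(-1) + f(1)] = 1·[(-4) + 0] = -4.

-4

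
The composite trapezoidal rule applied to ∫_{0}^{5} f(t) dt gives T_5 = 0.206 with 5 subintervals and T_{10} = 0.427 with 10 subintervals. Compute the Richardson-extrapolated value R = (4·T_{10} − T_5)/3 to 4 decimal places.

0.5007

R = (4·T_{10} − T_5) / 3 = (4·0.427 − 0.206)/3 = (1.502)/3 = 0.5007.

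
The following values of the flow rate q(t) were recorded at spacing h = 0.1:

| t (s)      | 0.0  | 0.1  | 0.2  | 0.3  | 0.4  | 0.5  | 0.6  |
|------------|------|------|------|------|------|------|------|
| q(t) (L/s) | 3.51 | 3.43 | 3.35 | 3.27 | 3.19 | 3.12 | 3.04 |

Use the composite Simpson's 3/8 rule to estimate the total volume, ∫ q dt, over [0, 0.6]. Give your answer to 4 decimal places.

h = 0.1, n = 6.
(3h/8)·[y₀ + 3y₁ + 3y₂ + 2y₃ + 3y₄ + 3y₅ + y₆] = 0.0375·(52.36) = 1.9635.

1.9635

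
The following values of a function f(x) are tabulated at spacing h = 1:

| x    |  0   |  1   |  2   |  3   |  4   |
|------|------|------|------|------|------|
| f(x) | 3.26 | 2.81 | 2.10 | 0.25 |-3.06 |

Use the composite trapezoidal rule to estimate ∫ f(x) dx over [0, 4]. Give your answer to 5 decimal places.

h = 1, n = 4.
(h/2)·[y₀ + 2y₁ + 2y₂ + 2y₃ + y₄] = 0.5·(10.52) = 5.26000.

5.26000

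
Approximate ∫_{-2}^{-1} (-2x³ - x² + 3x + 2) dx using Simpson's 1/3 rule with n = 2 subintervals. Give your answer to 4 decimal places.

h = (-1 − (-2))/2 = 0.5.
Nodes x₀,…,x₂ = -2, -1.5, -1.
f(x) = -2x³ - x² + 3x + 2: f₀=8, f₁=2, f₂=0.
(h/3)·[f₀ + 4f₁ + f₂] = 0.166667·(16) = 2.6667.

2.6667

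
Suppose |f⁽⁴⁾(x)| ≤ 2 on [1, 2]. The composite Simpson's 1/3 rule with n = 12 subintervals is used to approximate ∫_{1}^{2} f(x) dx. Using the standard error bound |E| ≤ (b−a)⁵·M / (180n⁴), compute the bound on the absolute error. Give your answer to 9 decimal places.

0.000000536

|E| ≤ (1)⁵·2 / (180·12⁴) = 2/3732480 = 0.000000536.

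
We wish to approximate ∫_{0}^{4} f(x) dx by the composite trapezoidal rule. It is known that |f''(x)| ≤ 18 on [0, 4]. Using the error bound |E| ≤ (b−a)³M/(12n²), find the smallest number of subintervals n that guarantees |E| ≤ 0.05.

Need 1152/(12n²) ≤ 0.05.
n² ≥ 1152/(12·0.05) = 1920 ⇒ n ≥ 43.8178, so the smallest n is 44.

44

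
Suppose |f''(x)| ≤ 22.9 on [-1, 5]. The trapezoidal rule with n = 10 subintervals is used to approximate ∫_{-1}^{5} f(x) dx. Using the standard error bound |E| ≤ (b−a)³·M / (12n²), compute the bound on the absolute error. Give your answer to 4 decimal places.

|E| ≤ (6)³·22.9 / (12·10²) = 4946.4/1200 = 4.1220.

4.1220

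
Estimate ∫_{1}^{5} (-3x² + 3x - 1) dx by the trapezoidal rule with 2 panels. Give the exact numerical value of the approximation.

-100

h = (5 − 1)/2 = 2.
Nodes x₀,…,x₂ = 1, 3, 5.
f(x) = -3x² + 3x - 1: f₀=-1, f₁=-19, f₂=-61.
(h/2)·[f₀ + 2f₁ + f₂] = 1·(-100) = -100.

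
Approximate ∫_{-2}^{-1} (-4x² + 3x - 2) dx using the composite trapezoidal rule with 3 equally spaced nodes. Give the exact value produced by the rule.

h = (-1 − (-2))/2 = 0.5.
Nodes x₀,…,x₂ = -2, -1.5, -1.
f(x) = -4x² + 3x - 2: f₀=-24, f₁=-15.5, f₂=-9.
(h/2)·[f₀ + 2f₁ + f₂] = 0.25·(-64) = -16.

-16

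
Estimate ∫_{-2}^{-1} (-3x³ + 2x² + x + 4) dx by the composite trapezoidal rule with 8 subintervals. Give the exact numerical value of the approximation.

h = (-1 − (-2))/8 = 0.125.
Nodes x₀,…,x₈ = -2, -1.875, -1.75, -1.625, -1.5, -1.375, -1.25, -1.125, -1.
f(x) = -3x³ + 2x² + x + 4: f₀=34, f₁=28.931640625, f₂=24.453125, f₃=20.529296875, f₄=17.125, f₅=14.205078125, f₆=11.734375, f₇=9.677734375, f₈=8.
(h/2)·[f₀ + 2f₁ + 2f₂ + 2f₃ + 2f₄ + 2f₅ + 2f₆ + 2f₇ + f₈] = 0.0625·(295.3125) = 18.45703125.

18.45703125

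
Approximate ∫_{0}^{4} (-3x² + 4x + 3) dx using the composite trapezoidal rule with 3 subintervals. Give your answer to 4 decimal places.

-23.5556

h = (4 − 0)/3 = 1.333333.
Nodes x₀,…,x₃ = 0, 1.333333, 2.666667, 4.
f(x) = -3x² + 4x + 3: f₀=3, f₁=3, f₂=-7.666667, f₃=-29.
(h/2)·[f₀ + 2f₁ + 2f₂ + f₃] = 0.666667·(-35.333333) = -23.5556.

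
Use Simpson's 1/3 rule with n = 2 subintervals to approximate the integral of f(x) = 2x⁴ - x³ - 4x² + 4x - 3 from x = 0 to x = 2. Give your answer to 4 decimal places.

h = (2 − 0)/2 = 1.
Nodes x₀,…,x₂ = 0, 1, 2.
f(x) = 2x⁴ - x³ - 4x² + 4x - 3: f₀=-3, f₁=-2, f₂=13.
(h/3)·[f₀ + 4f₁ + f₂] = 0.333333·(2) = 0.6667.

0.6667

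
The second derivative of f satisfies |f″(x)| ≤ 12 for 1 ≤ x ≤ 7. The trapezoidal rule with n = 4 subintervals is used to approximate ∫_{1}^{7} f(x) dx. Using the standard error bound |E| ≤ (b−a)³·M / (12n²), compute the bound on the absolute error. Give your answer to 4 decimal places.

13.5000

|E| ≤ (6)³·12 / (12·4²) = 2592/192 = 13.5000.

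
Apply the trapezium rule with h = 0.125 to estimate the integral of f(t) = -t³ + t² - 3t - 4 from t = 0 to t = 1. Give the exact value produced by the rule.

h = (1 − 0)/8 = 0.125.
Nodes t₀,…,t₈ = 0, 0.125, 0.25, 0.375, 0.5, 0.625, 0.75, 0.875, 1.
f(t) = -t³ + t² - 3t - 4: f₀=-4, f₁=-4.361328125, f₂=-4.703125, f₃=-5.037109375, f₄=-5.375, f₅=-5.728515625, f₆=-6.109375, f₇=-6.529296875, f₈=-7.
(h/2)·[f₀ + 2f₁ + 2f₂ + 2f₃ + 2f₄ + 2f₅ + 2f₆ + 2f₇ + f₈] = 0.0625·(-86.6875) = -5.41796875.

-5.41796875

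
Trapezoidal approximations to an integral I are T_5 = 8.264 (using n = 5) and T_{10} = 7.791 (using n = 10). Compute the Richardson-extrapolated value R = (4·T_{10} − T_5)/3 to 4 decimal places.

7.6333

R = (4·T_{10} − T_5) / 3 = (4·7.791 − 8.264)/3 = (22.900)/3 = 7.6333.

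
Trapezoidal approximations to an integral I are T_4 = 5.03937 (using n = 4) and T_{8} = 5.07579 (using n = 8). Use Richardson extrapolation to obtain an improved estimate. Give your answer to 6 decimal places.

R = (4·T_{8} − T_4) / 3 = (4·5.07579 − 5.03937)/3 = (15.26379)/3 = 5.087930.

5.087930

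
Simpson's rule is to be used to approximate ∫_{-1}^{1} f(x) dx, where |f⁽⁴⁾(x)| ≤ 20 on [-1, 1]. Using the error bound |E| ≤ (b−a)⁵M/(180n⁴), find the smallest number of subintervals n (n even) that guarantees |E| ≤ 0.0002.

Need 640/(180n⁴) ≤ 0.0002.
n⁴ ≥ 640/(180·0.0002) = 17777.8 ⇒ n ≥ 11.5470, so the smallest even n is 12. (n must be even for Simpson's rule.)

12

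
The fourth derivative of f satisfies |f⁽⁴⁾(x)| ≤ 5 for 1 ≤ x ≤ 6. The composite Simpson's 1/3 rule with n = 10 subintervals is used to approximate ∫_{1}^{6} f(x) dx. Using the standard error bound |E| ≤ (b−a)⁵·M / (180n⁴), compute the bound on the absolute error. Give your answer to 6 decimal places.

0.008681

|E| ≤ (5)⁵·5 / (180·10⁴) = 15625/1800000 = 0.008681.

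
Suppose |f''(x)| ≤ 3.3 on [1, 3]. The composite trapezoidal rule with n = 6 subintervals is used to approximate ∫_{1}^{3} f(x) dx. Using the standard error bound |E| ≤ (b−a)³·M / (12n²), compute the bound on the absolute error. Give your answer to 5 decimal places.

|E| ≤ (2)³·3.3 / (12·6²) = 26.4/432 = 0.06111.

0.06111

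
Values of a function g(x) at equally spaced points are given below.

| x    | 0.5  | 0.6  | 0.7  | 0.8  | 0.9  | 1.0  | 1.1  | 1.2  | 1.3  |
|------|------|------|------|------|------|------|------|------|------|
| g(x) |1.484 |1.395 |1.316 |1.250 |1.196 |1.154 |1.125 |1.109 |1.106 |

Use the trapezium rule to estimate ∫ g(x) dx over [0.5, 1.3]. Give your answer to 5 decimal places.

h = 0.1, n = 8.
(h/2)·[y₀ + 2y₁ + 2y₂ + 2y₃ + 2y₄ + 2y₅ + 2y₆ + 2y₇ + y₈] = 0.05·(19.680) = 0.98400.

0.98400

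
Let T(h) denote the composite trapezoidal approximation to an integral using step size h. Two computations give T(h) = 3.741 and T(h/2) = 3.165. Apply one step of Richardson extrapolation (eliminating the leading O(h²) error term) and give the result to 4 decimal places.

R = (4·T(h/2) − T(h)) / 3 = (4·3.165 − 3.741)/3 = (8.919)/3 = 2.9730.

2.9730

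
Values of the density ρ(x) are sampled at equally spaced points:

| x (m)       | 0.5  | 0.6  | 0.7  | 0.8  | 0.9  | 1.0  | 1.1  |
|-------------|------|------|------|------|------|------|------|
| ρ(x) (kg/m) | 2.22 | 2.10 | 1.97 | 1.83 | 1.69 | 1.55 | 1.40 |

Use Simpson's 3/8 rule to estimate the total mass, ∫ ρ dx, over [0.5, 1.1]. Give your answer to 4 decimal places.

h = 0.1, n = 6.
(3h/8)·[y₀ + 3y₁ + 3y₂ + 2y₃ + 3y₄ + 3y₅ + y₆] = 0.0375·(29.21) = 1.0954.

1.0954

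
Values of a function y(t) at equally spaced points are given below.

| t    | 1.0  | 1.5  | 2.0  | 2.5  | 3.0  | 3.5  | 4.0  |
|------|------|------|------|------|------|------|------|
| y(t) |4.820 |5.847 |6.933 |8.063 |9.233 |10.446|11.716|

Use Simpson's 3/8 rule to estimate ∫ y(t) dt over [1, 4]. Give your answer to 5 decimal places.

h = 0.5, n = 6.
(3h/8)·[y₀ + 3y₁ + 3y₂ + 2y₃ + 3y₄ + 3y₅ + y₆] = 0.1875·(130.039) = 24.38231.

24.38231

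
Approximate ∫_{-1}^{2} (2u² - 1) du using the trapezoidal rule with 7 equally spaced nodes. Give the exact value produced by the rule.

h = (2 − (-1))/6 = 0.5.
Nodes u₀,…,u₆ = -1, -0.5, 0, 0.5, 1, 1.5, 2.
f(u) = 2u² - 1: f₀=1, f₁=-0.5, f₂=-1, f₃=-0.5, f₄=1, f₅=3.5, f₆=7.
(h/2)·[f₀ + 2f₁ + 2f₂ + 2f₃ + 2f₄ + 2f₅ + f₆] = 0.25·(13) = 3.25.

3.25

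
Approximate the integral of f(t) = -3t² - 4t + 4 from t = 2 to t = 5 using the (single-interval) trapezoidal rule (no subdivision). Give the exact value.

-160.5

T = (b−a)/2 · [f(2) + f(5)] = 1.5·[(-16) + (-91)] = -160.5.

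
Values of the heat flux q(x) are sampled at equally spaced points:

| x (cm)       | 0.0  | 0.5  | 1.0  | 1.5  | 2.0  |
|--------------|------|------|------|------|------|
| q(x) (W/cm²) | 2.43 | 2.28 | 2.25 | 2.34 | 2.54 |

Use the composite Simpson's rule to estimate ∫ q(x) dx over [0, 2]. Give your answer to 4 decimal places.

4.6583

h = 0.5, n = 4.
(h/3)·[y₀ + 4y₁ + 2y₂ + 4y₃ + y₄] = 0.166667·(27.95) = 4.6583.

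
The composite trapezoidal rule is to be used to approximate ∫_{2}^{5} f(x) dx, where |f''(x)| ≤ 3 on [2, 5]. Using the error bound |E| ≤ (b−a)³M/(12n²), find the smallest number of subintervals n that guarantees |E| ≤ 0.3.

5

Need 81/(12n²) ≤ 0.3.
n² ≥ 81/(12·0.3) = 22.5 ⇒ n ≥ 4.7434, so the smallest n is 5.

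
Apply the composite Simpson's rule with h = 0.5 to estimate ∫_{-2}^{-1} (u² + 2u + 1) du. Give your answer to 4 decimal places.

h = (-1 − (-2))/2 = 0.5.
Nodes u₀,…,u₂ = -2, -1.5, -1.
f(u) = u² + 2u + 1: f₀=1, f₁=0.25, f₂=0.
(h/3)·[f₀ + 4f₁ + f₂] = 0.166667·(2) = 0.3333.

0.3333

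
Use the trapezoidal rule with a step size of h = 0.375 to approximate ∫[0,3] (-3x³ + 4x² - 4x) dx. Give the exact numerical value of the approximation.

-43.41796875

h = (3 − 0)/8 = 0.375.
Nodes x₀,…,x₈ = 0, 0.375, 0.75, 1.125, 1.5, 1.875, 2.25, 2.625, 3.
f(x) = -3x³ + 4x² - 4x: f₀=0, f₁=-1.095703125, f₂=-2.015625, f₃=-3.708984375, f₄=-7.125, f₅=-13.212890625, f₆=-22.921875, f₇=-37.201171875, f₈=-57.
(h/2)·[f₀ + 2f₁ + 2f₂ + 2f₃ + 2f₄ + 2f₅ + 2f₆ + 2f₇ + f₈] = 0.1875·(-231.5625) = -43.41796875.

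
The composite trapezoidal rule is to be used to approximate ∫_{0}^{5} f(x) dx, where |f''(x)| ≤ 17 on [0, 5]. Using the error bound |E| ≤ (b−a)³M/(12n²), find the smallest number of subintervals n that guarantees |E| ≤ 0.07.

Need 2125/(12n²) ≤ 0.07.
n² ≥ 2125/(12·0.07) = 2529.76 ⇒ n ≥ 50.2967, so the smallest n is 51.

51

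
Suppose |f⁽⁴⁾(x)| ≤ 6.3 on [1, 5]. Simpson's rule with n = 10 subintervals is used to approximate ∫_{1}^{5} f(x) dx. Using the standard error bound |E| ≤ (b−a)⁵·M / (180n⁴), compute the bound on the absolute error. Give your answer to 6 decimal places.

0.003584

|E| ≤ (4)⁵·6.3 / (180·10⁴) = 6451.2/1800000 = 0.003584.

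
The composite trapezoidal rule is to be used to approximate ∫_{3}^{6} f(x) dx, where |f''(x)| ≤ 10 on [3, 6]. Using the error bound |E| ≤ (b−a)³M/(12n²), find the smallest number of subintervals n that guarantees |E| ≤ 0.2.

11

Need 270/(12n²) ≤ 0.2.
n² ≥ 270/(12·0.2) = 112.5 ⇒ n ≥ 10.6066, so the smallest n is 11.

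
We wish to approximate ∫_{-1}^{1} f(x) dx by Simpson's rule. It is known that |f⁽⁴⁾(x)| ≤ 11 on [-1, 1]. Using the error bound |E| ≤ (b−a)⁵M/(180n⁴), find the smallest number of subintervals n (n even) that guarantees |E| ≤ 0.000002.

Need 352/(180n⁴) ≤ 0.000002.
n⁴ ≥ 352/(180·0.000002) = 977778 ⇒ n ≥ 31.4456, so the smallest even n is 32. (n must be even for Simpson's rule.)

32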